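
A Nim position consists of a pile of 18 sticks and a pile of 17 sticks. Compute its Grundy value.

3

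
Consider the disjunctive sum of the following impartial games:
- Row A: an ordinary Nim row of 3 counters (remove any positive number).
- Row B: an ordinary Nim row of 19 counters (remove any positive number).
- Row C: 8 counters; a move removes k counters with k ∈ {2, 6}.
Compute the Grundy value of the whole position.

Row A is a plain Nim row of size 3, so its Grundy value is 3.
Row B is a plain Nim row of size 19, so its Grundy value is 19.
Grundy values for row C (subtraction set {2, 6}):
k:     0  1  2  3  4  5  6  7  8
g(k):  0  0  1  1  0  0  1  1  0
So g(8) = 0.
By the Sprague-Grundy theorem, the Grundy value of a sum of independent games is the XOR of the component values.
Combined value = 3 ⊕ 19 ⊕ 0 = 16.

16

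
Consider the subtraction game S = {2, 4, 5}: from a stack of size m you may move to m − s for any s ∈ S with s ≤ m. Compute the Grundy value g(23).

1

Grundy values for subtraction set {2, 4, 5}:
k:     0  1  2  3  4  5  6  7  8  9 10 11 12 13 14 15 16 17 18 19 20 21 22 23
g(k):  0  0  1  1  2  2  3  0  0  1  1  2  2  3  0  0  1  1  2  2  3  0  0  1
So g(23) = 1.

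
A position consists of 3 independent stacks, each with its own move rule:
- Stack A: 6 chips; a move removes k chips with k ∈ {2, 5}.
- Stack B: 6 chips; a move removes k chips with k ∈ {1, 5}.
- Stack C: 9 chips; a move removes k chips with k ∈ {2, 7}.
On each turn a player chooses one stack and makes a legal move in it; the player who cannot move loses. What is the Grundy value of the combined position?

1

For stack A, compute g(0), g(1), … with moves {2, 5}:
g(0) = mex{} = 0
g(1) = mex{} = 0
g(2) = mex{0} = 1
g(3) = mex{0} = 1
g(4) = mex{1} = 0
g(5) = mex{0,1} = 2
g(6) = mex{0} = 1
So g(6) = 1.
Build the Grundy sequence for stack B with g(k) = mex{g(k−s) : s ∈ {1, 5}, s ≤ k}:
g(0) = mex{} = 0
g(1) = mex{0} = 1
g(2) = mex{1} = 0
g(3) = mex{0} = 1
g(4) = mex{1} = 0
g(5) = mex{0} = 1
g(6) = mex{1} = 0
So g(6) = 0.
For stack C, compute g(0), g(1), … with moves {2, 7}:
k:     0  1  2  3  4  5  6  7  8  9
g(k):  0  0  1  1  0  0  1  1  2  0
So g(9) = 0.
The value of a disjunctive sum is the nim-sum of the parts.
Combined value = 1 ⊕ 0 ⊕ 0 = 1.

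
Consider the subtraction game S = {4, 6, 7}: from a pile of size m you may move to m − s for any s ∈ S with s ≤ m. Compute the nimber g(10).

Compute g(0), g(1), … for moves {4, 6, 7}:
g(0) = mex{} = 0
g(1) = mex{} = 0
g(2) = mex{} = 0
g(3) = mex{} = 0
g(4) = mex{0} = 1
g(5) = mex{0} = 1
g(6) = mex{0} = 1
g(7) = mex{0} = 1
g(8) = mex{0,1} = 2
g(9) = mex{0,1} = 2
g(10) = mex{0,1} = 2
So g(10) = 2.

2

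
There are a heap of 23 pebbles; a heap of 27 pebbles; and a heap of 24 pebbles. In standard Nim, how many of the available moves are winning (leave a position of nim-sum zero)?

3

Compute the nim-sum pairwise:
23 XOR 27 = 12
12 XOR 24 = 20
The overall nim-sum is X = 20. A heap of size p has a winning move iff p XOR X < p (reduce it to p XOR X).
  23: 23 XOR 20 = 3 < 23 — winning move (to 3).
  27: 27 XOR 20 = 15 < 27 — winning move (to 15).
  24: 24 XOR 20 = 12 < 24 — winning move (to 12).
That gives 3 winning moves.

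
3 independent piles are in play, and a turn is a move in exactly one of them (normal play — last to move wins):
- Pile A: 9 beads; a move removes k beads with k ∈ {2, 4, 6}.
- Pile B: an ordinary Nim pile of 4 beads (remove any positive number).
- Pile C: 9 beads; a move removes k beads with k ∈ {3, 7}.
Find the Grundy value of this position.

Build the Grundy sequence for pile A with g(k) = mex{g(k−s) : s ∈ {2, 4, 6}, s ≤ k}:
k:     0  1  2  3  4  5  6  7  8  9
g(k):  0  0  1  1  2  2  3  3  0  0
So g(9) = 0.
Pile B is a plain Nim pile of size 4, so its Grundy value is 4.
Build the Grundy sequence for pile C with g(k) = mex{g(k−s) : s ∈ {3, 7}, s ≤ k}:
g(0) = mex{} = 0
g(1) = mex{} = 0
g(2) = mex{} = 0
g(3) = mex{0} = 1
g(4) = mex{0} = 1
g(5) = mex{0} = 1
g(6) = mex{1} = 0
g(7) = mex{0,1} = 2
g(8) = mex{0,1} = 2
g(9) = mex{0} = 1
So g(9) = 1.
By the Sprague-Grundy theorem, the Grundy value of a sum of independent games is the XOR of the component values.
Combined value = 0 ⊕ 4 ⊕ 1 = 5.

5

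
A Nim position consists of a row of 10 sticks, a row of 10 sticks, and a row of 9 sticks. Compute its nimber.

9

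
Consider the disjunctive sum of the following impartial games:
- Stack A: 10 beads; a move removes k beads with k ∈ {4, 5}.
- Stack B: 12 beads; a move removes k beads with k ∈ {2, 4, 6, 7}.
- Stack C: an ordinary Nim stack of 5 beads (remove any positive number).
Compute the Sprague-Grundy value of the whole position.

4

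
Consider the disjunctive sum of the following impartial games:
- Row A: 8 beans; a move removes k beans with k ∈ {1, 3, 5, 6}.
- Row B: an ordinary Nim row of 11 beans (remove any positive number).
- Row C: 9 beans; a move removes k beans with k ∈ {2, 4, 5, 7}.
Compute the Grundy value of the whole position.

For row A, compute g(0), g(1), … with moves {1, 3, 5, 6}:
k:     0  1  2  3  4  5  6  7  8
g(k):  0  1  0  1  0  1  2  3  2
So g(8) = 2.
Row B is a plain Nim row of size 11, so its Grundy value is 11.
Build the Grundy sequence for row C with g(k) = mex{g(k−s) : s ∈ {2, 4, 5, 7}, s ≤ k}:
k:     0  1  2  3  4  5  6  7  8  9
g(k):  0  0  1  1  2  2  3  3  4  0
So g(9) = 0.
The value of a disjunctive sum is the nim-sum of the parts.
Combined value = 2 XOR 11 XOR 0 = 9.

9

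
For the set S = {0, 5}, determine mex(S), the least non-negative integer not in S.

1

0 is in the set but 1 is not, so the mex is 1.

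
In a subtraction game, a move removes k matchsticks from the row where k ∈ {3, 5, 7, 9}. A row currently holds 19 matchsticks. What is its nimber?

Compute g(0), g(1), … for moves {3, 5, 7, 9}:
k:     0  1  2  3  4  5  6  7  8  9 10 11 12 13 14 15 16 17 18 19
g(k):  0  0  0  1  1  1  2  2  2  3  3  3  0  0  0  1  1  1  2  2
So g(19) = 2.

2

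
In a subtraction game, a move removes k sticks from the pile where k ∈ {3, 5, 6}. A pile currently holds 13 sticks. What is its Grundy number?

1

Build the Grundy sequence with g(k) = mex{g(k−s) : s ∈ {3, 5, 6}, s ≤ k}:
k:     0  1  2  3  4  5  6  7  8  9 10 11 12 13
g(k):  0  0  0  1  1  1  2  2  2  0  0  0  1  1
So g(13) = 1.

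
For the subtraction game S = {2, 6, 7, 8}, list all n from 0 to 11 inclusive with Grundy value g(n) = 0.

0, 1, 4, 5

Build the Grundy sequence with g(k) = mex{g(k−s) : s ∈ {2, 6, 7, 8}, s ≤ k}:
g(0) = mex{} = 0
g(1) = mex{} = 0
g(2) = mex{0} = 1
g(3) = mex{0} = 1
g(4) = mex{1} = 0
g(5) = mex{1} = 0
g(6) = mex{0} = 1
g(7) = mex{0} = 1
g(8) = mex{0,1} = 2
g(9) = mex{0,1} = 2
g(10) = mex{0,1,2} = 3
g(11) = mex{0,1,2} = 3
The P-positions (g = 0) in 0..11 are 0, 1, 4, 5.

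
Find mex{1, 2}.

0

0 is not in the set, so the mex is 0.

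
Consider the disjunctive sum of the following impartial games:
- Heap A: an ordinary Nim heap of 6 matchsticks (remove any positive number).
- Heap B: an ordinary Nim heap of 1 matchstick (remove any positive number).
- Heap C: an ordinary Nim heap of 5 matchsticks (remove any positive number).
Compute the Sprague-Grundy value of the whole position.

2

Heap A is a plain Nim heap of size 6, so its Grundy value is 6.
Heap B is a plain Nim heap of size 1, so its Grundy value is 1.
Heap C is a plain Nim heap of size 5, so its Grundy value is 5.
By the Sprague-Grundy theorem, the Grundy value of a sum of independent games is the XOR of the component values.
Combined value = 6 ⊕ 1 ⊕ 5 = 2.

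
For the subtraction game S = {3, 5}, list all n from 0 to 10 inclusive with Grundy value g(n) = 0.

0, 1, 2, 8, 9, 10

Build the Grundy sequence with g(k) = mex{g(k−s) : s ∈ {3, 5}, s ≤ k}:
k:     0  1  2  3  4  5  6  7  8  9 10
g(k):  0  0  0  1  1  1  2  2  0  0  0
The P-positions (g = 0) in 0..10 are 0, 1, 2, 8, 9, 10.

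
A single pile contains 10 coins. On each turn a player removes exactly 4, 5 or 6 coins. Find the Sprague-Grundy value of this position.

0

Grundy values for subtraction set {4, 5, 6}:
g(0) = mex{} = 0
g(1) = mex{} = 0
g(2) = mex{} = 0
g(3) = mex{} = 0
g(4) = mex{0} = 1
g(5) = mex{0} = 1
g(6) = mex{0} = 1
g(7) = mex{0} = 1
g(8) = mex{0,1} = 2
g(9) = mex{0,1} = 2
g(10) = mex{1} = 0
So g(10) = 0.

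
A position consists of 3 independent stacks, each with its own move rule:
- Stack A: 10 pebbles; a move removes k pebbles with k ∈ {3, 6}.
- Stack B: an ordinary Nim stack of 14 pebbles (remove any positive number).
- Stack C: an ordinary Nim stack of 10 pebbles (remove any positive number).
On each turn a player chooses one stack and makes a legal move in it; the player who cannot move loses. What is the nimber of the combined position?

4

Grundy values for stack A (subtraction set {3, 6}):
g(0) = mex{} = 0
g(1) = mex{} = 0
g(2) = mex{} = 0
g(3) = mex{0} = 1
g(4) = mex{0} = 1
g(5) = mex{0} = 1
g(6) = mex{0,1} = 2
g(7) = mex{0,1} = 2
g(8) = mex{0,1} = 2
g(9) = mex{1,2} = 0
g(10) = mex{1,2} = 0
So g(10) = 0.
Stack B is a plain Nim stack of size 14, so its Grundy value is 14.
Stack C is a plain Nim stack of size 10, so its Grundy value is 10.
The value of a disjunctive sum is the nim-sum of the parts.
Combined value = 0 ⊕ 14 ⊕ 10 = 4.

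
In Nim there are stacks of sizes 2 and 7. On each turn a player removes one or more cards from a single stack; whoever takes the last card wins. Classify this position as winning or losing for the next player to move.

Compute the nim-sum pairwise:
2 ^ 7 = 5
The nim-sum is 5 ≠ 0, so this is an N-position: the player to move can win.

Winning position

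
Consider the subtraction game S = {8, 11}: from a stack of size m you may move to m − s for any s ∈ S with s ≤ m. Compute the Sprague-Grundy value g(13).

1

Grundy values for subtraction set {8, 11}:
k:     0  1  2  3  4  5  6  7  8  9 10 11 12 13
g(k):  0  0  0  0  0  0  0  0  1  1  1  1  1  1
So g(13) = 1.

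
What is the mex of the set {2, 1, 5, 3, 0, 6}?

4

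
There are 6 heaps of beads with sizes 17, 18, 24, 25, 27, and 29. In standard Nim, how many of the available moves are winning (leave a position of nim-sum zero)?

1

Nim-sum: 17 XOR 18 XOR 24 XOR 25 XOR 27 XOR 29 = 4.
The overall nim-sum is X = 4. A heap of size p has a winning move iff p XOR X < p (reduce it to p XOR X).
  17: 17 XOR 4 = 21 ≥ 17 — no move.
  18: 18 XOR 4 = 22 ≥ 18 — no move.
  24: 24 XOR 4 = 28 ≥ 24 — no move.
  25: 25 XOR 4 = 29 ≥ 25 — no move.
  27: 27 XOR 4 = 31 ≥ 27 — no move.
  29: 29 XOR 4 = 25 < 29 — winning move (to 25).
That gives 1 winning move.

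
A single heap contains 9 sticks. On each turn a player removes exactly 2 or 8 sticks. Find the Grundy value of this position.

Compute g(0), g(1), … for moves {2, 8}:
g(0) = mex{} = 0
g(1) = mex{} = 0
g(2) = mex{0} = 1
g(3) = mex{0} = 1
g(4) = mex{1} = 0
g(5) = mex{1} = 0
g(6) = mex{0} = 1
g(7) = mex{0} = 1
g(8) = mex{0,1} = 2
g(9) = mex{0,1} = 2
So g(9) = 2.

2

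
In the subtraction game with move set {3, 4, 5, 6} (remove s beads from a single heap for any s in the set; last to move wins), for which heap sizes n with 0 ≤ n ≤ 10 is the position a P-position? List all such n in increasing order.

0, 1, 2, 9, 10

Grundy values for subtraction set {3, 4, 5, 6}:
g(0) = mex{} = 0
g(1) = mex{} = 0
g(2) = mex{} = 0
g(3) = mex{0} = 1
g(4) = mex{0} = 1
g(5) = mex{0} = 1
g(6) = mex{0,1} = 2
g(7) = mex{0,1} = 2
g(8) = mex{0,1} = 2
g(9) = mex{1,2} = 0
g(10) = mex{1,2} = 0
The P-positions (g = 0) in 0..10 are 0, 1, 2, 9, 10.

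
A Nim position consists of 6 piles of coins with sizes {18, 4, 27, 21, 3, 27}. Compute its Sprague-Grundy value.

Nim-sum: 18 ⊕ 4 ⊕ 27 ⊕ 21 ⊕ 3 ⊕ 27 = 0.

0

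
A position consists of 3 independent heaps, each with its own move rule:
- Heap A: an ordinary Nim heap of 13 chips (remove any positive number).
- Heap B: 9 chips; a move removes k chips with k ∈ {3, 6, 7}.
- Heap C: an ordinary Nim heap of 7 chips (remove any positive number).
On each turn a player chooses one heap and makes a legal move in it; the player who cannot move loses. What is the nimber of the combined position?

Heap A is a plain Nim heap of size 13, so its Grundy value is 13.
Build the Grundy sequence for heap B with g(k) = mex{g(k−s) : s ∈ {3, 6, 7}, s ≤ k}:
k:     0  1  2  3  4  5  6  7  8  9
g(k):  0  0  0  1  1  1  2  2  2  3
So g(9) = 3.
Heap C is a plain Nim heap of size 7, so its Grundy value is 7.
The value of a disjunctive sum is the nim-sum of the parts.
Combined value = 13 ⊕ 3 ⊕ 7 = 9.

9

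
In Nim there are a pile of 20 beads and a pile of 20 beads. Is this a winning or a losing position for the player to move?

Losing position

Write each in binary and XOR column by column:
  10100  (20)
  10100  (20)
  -----
  00000  (0)
The nim-sum is 0, so this is a P-position: the player to move is in a losing position under optimal play.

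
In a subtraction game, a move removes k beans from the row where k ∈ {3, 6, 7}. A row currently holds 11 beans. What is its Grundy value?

Grundy values for subtraction set {3, 6, 7}:
g(0) = mex{} = 0
g(1) = mex{} = 0
g(2) = mex{} = 0
g(3) = mex{0} = 1
g(4) = mex{0} = 1
g(5) = mex{0} = 1
g(6) = mex{0,1} = 2
g(7) = mex{0,1} = 2
g(8) = mex{0,1} = 2
g(9) = mex{0,1,2} = 3
g(10) = mex{1,2} = 0
g(11) = mex{1,2} = 0
So g(11) = 0.

0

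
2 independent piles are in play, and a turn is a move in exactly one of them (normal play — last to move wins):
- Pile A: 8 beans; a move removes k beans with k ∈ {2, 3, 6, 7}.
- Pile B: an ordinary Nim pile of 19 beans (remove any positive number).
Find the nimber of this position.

Build the Grundy sequence for pile A with g(k) = mex{g(k−s) : s ∈ {2, 3, 6, 7}, s ≤ k}:
k:     0  1  2  3  4  5  6  7  8
g(k):  0  0  1  1  2  0  3  1  2
So g(8) = 2.
Pile B is a plain Nim pile of size 19, so its Grundy value is 19.
By the Sprague-Grundy theorem, the Grundy value of a sum of independent games is the XOR of the component values.
Combined value = 2 ⊕ 19 = 17.

17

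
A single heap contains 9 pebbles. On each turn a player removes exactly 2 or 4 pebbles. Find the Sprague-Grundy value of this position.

1

Compute g(0), g(1), … for moves {2, 4}:
k:     0  1  2  3  4  5  6  7  8  9
g(k):  0  0  1  1  2  2  0  0  1  1
So g(9) = 1.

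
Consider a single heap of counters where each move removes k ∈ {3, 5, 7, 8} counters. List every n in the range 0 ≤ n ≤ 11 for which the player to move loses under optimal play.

0, 1, 2, 11

Build the Grundy sequence with g(k) = mex{g(k−s) : s ∈ {3, 5, 7, 8}, s ≤ k}:
k:     0  1  2  3  4  5  6  7  8  9 10 11
g(k):  0  0  0  1  1  1  2  2  2  3  3  0
The P-positions (g = 0) in 0..11 are 0, 1, 2, 11.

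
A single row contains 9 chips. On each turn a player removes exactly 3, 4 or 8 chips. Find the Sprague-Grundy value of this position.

3

Compute g(0), g(1), … for moves {3, 4, 8}:
k:     0  1  2  3  4  5  6  7  8  9
g(k):  0  0  0  1  1  1  2  0  2  3
So g(9) = 3.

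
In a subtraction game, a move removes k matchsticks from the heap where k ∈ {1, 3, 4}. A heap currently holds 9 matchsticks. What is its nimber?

Grundy values for subtraction set {1, 3, 4}:
g(0) = mex{} = 0
g(1) = mex{0} = 1
g(2) = mex{1} = 0
g(3) = mex{0} = 1
g(4) = mex{0,1} = 2
g(5) = mex{0,1,2} = 3
g(6) = mex{0,1,3} = 2
g(7) = mex{1,2} = 0
g(8) = mex{0,2,3} = 1
g(9) = mex{1,2,3} = 0
So g(9) = 0.

0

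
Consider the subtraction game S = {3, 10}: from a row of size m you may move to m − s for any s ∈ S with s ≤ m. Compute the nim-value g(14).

0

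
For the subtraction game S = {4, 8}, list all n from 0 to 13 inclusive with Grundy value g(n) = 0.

0, 1, 2, 3, 12, 13

Grundy values for subtraction set {4, 8}:
g(0) = mex{} = 0
g(1) = mex{} = 0
g(2) = mex{} = 0
g(3) = mex{} = 0
g(4) = mex{0} = 1
g(5) = mex{0} = 1
g(6) = mex{0} = 1
g(7) = mex{0} = 1
g(8) = mex{0,1} = 2
g(9) = mex{0,1} = 2
g(10) = mex{0,1} = 2
g(11) = mex{0,1} = 2
g(12) = mex{1,2} = 0
g(13) = mex{1,2} = 0
The P-positions (g = 0) in 0..13 are 0, 1, 2, 3, 12, 13.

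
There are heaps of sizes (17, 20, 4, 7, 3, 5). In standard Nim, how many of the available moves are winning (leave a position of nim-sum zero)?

Compute the nim-sum pairwise:
17 XOR 20 = 5
5 XOR 4 = 1
1 XOR 7 = 6
6 XOR 3 = 5
5 XOR 5 = 0
The nim-sum is already 0, so every move leaves a nonzero nim-sum — there are no winning moves.

0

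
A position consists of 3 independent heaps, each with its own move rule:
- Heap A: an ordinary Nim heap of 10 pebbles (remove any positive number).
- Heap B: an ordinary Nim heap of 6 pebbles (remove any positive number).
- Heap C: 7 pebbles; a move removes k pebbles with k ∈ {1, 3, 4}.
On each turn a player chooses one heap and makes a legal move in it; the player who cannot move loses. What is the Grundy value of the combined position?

12

Heap A is a plain Nim heap of size 10, so its Grundy value is 10.
Heap B is a plain Nim heap of size 6, so its Grundy value is 6.
Grundy values for heap C (subtraction set {1, 3, 4}):
k:     0  1  2  3  4  5  6  7
g(k):  0  1  0  1  2  3  2  0
So g(7) = 0.
The value of a disjunctive sum is the nim-sum of the parts.
Combined value = 10 ⊕ 6 ⊕ 0 = 12.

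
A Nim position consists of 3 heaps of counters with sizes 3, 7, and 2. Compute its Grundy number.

6

Nim-sum: 3 ^ 7 ^ 2 = 6.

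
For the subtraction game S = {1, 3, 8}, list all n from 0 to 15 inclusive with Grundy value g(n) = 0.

0, 2, 4, 6, 11, 13, 15

Compute g(0), g(1), … for moves {1, 3, 8}:
k:     0  1  2  3  4  5  6  7  8  9 10 11 12 13 14 15
g(k):  0  1  0  1  0  1  0  1  2  3  2  0  1  0  1  0
The P-positions (g = 0) in 0..15 are 0, 2, 4, 6, 11, 13, 15.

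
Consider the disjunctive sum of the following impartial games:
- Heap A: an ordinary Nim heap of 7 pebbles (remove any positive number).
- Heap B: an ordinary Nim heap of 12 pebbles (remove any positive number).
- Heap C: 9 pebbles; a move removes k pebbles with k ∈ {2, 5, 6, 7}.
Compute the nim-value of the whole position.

Heap A is a plain Nim heap of size 7, so its Grundy value is 7.
Heap B is a plain Nim heap of size 12, so its Grundy value is 12.
Build the Grundy sequence for heap C with g(k) = mex{g(k−s) : s ∈ {2, 5, 6, 7}, s ≤ k}:
k:     0  1  2  3  4  5  6  7  8  9
g(k):  0  0  1  1  0  2  1  3  2  2
So g(9) = 2.
The value of a disjunctive sum is the nim-sum of the parts.
Combined value = 7 XOR 12 XOR 2 = 9.

9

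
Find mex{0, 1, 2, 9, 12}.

3

The values 0, 1, 2 are all present; 3 is the first non-negative integer missing from the set.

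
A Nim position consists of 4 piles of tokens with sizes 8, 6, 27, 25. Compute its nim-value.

12

Bitwise XOR of the heap sizes:
  01000  (8)
  00110  (6)
  11011  (27)
  11001  (25)
  -----
  01100  (12)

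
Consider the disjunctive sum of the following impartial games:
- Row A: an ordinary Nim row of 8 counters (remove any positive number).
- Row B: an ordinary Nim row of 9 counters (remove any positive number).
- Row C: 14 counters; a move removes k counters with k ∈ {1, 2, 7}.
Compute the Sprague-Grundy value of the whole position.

3

Row A is a plain Nim row of size 8, so its Grundy value is 8.
Row B is a plain Nim row of size 9, so its Grundy value is 9.
Build the Grundy sequence for row C with g(k) = mex{g(k−s) : s ∈ {1, 2, 7}, s ≤ k}:
k:     0  1  2  3  4  5  6  7  8  9 10 11 12 13 14
g(k):  0  1  2  0  1  2  0  1  2  0  1  2  0  1  2
So g(14) = 2.
The value of a disjunctive sum is the nim-sum of the parts.
Combined value = 8 ⊕ 9 ⊕ 2 = 3.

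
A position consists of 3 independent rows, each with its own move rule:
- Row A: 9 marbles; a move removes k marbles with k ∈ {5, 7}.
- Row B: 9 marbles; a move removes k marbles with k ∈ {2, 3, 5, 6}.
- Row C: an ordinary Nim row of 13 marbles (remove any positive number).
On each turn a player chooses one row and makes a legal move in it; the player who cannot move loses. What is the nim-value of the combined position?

For row A, compute g(0), g(1), … with moves {5, 7}:
g(0) = mex{} = 0
g(1) = mex{} = 0
g(2) = mex{} = 0
g(3) = mex{} = 0
g(4) = mex{} = 0
g(5) = mex{0} = 1
g(6) = mex{0} = 1
g(7) = mex{0} = 1
g(8) = mex{0} = 1
g(9) = mex{0} = 1
So g(9) = 1.
For row B, compute g(0), g(1), … with moves {2, 3, 5, 6}:
k:     0  1  2  3  4  5  6  7  8  9
g(k):  0  0  1  1  2  2  3  3  0  0
So g(9) = 0.
Row C is a plain Nim row of size 13, so its Grundy value is 13.
By the Sprague-Grundy theorem, the Grundy value of a sum of independent games is the XOR of the component values.
Combined value = 1 ⊕ 0 ⊕ 13 = 12.

12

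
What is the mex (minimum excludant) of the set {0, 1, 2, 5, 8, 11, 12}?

3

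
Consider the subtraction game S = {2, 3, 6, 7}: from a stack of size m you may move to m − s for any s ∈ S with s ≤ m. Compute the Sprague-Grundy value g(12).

Compute g(0), g(1), … for moves {2, 3, 6, 7}:
k:     0  1  2  3  4  5  6  7  8  9 10 11 12
g(k):  0  0  1  1  2  0  3  1  2  0  0  1  1
So g(12) = 1.

1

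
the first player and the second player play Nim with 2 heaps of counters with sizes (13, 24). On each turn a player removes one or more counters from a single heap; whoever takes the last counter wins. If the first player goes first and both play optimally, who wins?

the first player wins

Bitwise XOR of the heap sizes:
  01101  (13)
  11000  (24)
  -----
  10101  (21)
The nim-sum is 21 ≠ 0, so this is an N-position: the player to move can win; the first player has a winning move.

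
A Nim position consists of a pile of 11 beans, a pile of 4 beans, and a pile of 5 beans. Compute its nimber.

10

Nim-sum: 11 ⊕ 4 ⊕ 5 = 10.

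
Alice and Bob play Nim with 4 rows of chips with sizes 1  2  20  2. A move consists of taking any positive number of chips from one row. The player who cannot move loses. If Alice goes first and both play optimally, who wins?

Bitwise XOR of the heap sizes:
  00001  (1)
  00010  (2)
  10100  (20)
  00010  (2)
  -----
  10101  (21)
The nim-sum is 21 ≠ 0, so this is an N-position: the player to move can win; Alice has a winning move.

Alice wins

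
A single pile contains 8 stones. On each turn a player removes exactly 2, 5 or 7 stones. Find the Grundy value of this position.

2

Grundy values for subtraction set {2, 5, 7}:
k:     0  1  2  3  4  5  6  7  8
g(k):  0  0  1  1  0  2  1  3  2
So g(8) = 2.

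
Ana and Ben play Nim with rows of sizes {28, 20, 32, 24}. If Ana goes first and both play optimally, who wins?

In binary:
  011100  (28)
  010100  (20)
  100000  (32)
  011000  (24)
  ------
  110000  (48)
The nim-sum is 48 ≠ 0, so this is an N-position: the player to move can win; Ana has a winning move.

Ana wins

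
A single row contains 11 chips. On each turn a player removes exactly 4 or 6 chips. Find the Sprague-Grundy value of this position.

Grundy values for subtraction set {4, 6}:
g(0) = mex{} = 0
g(1) = mex{} = 0
g(2) = mex{} = 0
g(3) = mex{} = 0
g(4) = mex{0} = 1
g(5) = mex{0} = 1
g(6) = mex{0} = 1
g(7) = mex{0} = 1
g(8) = mex{0,1} = 2
g(9) = mex{0,1} = 2
g(10) = mex{1} = 0
g(11) = mex{1} = 0
So g(11) = 0.

0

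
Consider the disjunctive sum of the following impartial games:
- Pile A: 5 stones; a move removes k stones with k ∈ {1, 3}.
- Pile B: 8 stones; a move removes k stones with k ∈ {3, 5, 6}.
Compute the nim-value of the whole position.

3

For pile A, compute g(0), g(1), … with moves {1, 3}:
k:     0  1  2  3  4  5
g(k):  0  1  0  1  0  1
So g(5) = 1.
For pile B, compute g(0), g(1), … with moves {3, 5, 6}:
g(0) = mex{} = 0
g(1) = mex{} = 0
g(2) = mex{} = 0
g(3) = mex{0} = 1
g(4) = mex{0} = 1
g(5) = mex{0} = 1
g(6) = mex{0,1} = 2
g(7) = mex{0,1} = 2
g(8) = mex{0,1} = 2
So g(8) = 2.
By the Sprague-Grundy theorem, the Grundy value of a sum of independent games is the XOR of the component values.
Combined value = 1 XOR 2 = 3.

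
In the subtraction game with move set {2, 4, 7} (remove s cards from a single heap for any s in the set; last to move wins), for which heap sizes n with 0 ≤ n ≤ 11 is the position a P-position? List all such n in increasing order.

0, 1, 6, 9

Grundy values for subtraction set {2, 4, 7}:
g(0) = mex{} = 0
g(1) = mex{} = 0
g(2) = mex{0} = 1
g(3) = mex{0} = 1
g(4) = mex{0,1} = 2
g(5) = mex{0,1} = 2
g(6) = mex{1,2} = 0
g(7) = mex{0,1,2} = 3
g(8) = mex{0,2} = 1
g(9) = mex{1,2,3} = 0
g(10) = mex{0,1} = 2
g(11) = mex{0,2,3} = 1
The P-positions (g = 0) in 0..11 are 0, 1, 6, 9.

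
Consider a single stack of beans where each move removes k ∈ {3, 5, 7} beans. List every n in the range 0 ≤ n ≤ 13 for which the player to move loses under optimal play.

0, 1, 2, 10, 11, 12

Grundy values for subtraction set {3, 5, 7}:
g(0) = mex{} = 0
g(1) = mex{} = 0
g(2) = mex{} = 0
g(3) = mex{0} = 1
g(4) = mex{0} = 1
g(5) = mex{0} = 1
g(6) = mex{0,1} = 2
g(7) = mex{0,1} = 2
g(8) = mex{0,1} = 2
g(9) = mex{0,1,2} = 3
g(10) = mex{1,2} = 0
g(11) = mex{1,2} = 0
g(12) = mex{1,2,3} = 0
g(13) = mex{0,2} = 1
The P-positions (g = 0) in 0..13 are 0, 1, 2, 10, 11, 12.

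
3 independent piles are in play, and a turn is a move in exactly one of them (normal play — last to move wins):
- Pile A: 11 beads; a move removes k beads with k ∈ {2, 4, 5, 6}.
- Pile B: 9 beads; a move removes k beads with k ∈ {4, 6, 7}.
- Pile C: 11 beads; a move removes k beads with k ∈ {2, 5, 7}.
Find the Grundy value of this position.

0

Build the Grundy sequence for pile A with g(k) = mex{g(k−s) : s ∈ {2, 4, 5, 6}, s ≤ k}:
k:     0  1  2  3  4  5  6  7  8  9 10 11
g(k):  0  0  1  1  2  2  3  3  0  0  1  1
So g(11) = 1.
Build the Grundy sequence for pile B with g(k) = mex{g(k−s) : s ∈ {4, 6, 7}, s ≤ k}:
g(0) = mex{} = 0
g(1) = mex{} = 0
g(2) = mex{} = 0
g(3) = mex{} = 0
g(4) = mex{0} = 1
g(5) = mex{0} = 1
g(6) = mex{0} = 1
g(7) = mex{0} = 1
g(8) = mex{0,1} = 2
g(9) = mex{0,1} = 2
So g(9) = 2.
Build the Grundy sequence for pile C with g(k) = mex{g(k−s) : s ∈ {2, 5, 7}, s ≤ k}:
g(0) = mex{} = 0
g(1) = mex{} = 0
g(2) = mex{0} = 1
g(3) = mex{0} = 1
g(4) = mex{1} = 0
g(5) = mex{0,1} = 2
g(6) = mex{0} = 1
g(7) = mex{0,1,2} = 3
g(8) = mex{0,1} = 2
g(9) = mex{0,1,3} = 2
g(10) = mex{1,2} = 0
g(11) = mex{0,1,2} = 3
So g(11) = 3.
The value of a disjunctive sum is the nim-sum of the parts.
Combined value = 1 ⊕ 2 ⊕ 3 = 0.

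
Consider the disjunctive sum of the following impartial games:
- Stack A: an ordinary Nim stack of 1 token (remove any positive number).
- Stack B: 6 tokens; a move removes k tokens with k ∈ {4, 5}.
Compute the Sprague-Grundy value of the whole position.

0

Stack A is a plain Nim stack of size 1, so its Grundy value is 1.
For stack B, compute g(0), g(1), … with moves {4, 5}:
k:     0  1  2  3  4  5  6
g(k):  0  0  0  0  1  1  1
So g(6) = 1.
The value of a disjunctive sum is the nim-sum of the parts.
Combined value = 1 ⊕ 1 = 0.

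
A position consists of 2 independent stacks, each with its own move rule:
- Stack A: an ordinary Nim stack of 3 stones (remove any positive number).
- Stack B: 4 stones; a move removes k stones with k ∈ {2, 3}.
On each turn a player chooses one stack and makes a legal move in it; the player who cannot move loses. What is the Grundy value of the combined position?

1

Stack A is a plain Nim stack of size 3, so its Grundy value is 3.
Build the Grundy sequence for stack B with g(k) = mex{g(k−s) : s ∈ {2, 3}, s ≤ k}:
g(0) = mex{} = 0
g(1) = mex{} = 0
g(2) = mex{0} = 1
g(3) = mex{0} = 1
g(4) = mex{0,1} = 2
So g(4) = 2.
The value of a disjunctive sum is the nim-sum of the parts.
Combined value = 3 XOR 2 = 1.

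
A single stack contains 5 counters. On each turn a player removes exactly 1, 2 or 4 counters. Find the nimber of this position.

Grundy values for subtraction set {1, 2, 4}:
k:     0  1  2  3  4  5
g(k):  0  1  2  0  1  2
So g(5) = 2.

2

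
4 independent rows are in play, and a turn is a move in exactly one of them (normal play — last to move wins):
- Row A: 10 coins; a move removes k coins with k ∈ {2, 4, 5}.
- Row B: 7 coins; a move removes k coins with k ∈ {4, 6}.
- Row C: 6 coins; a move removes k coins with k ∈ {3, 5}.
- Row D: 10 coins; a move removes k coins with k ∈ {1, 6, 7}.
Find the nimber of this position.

For row A, compute g(0), g(1), … with moves {2, 4, 5}:
k:     0  1  2  3  4  5  6  7  8  9 10
g(k):  0  0  1  1  2  2  3  0  0  1  1
So g(10) = 1.
For row B, compute g(0), g(1), … with moves {4, 6}:
k:     0  1  2  3  4  5  6  7
g(k):  0  0  0  0  1  1  1  1
So g(7) = 1.
Build the Grundy sequence for row C with g(k) = mex{g(k−s) : s ∈ {3, 5}, s ≤ k}:
g(0) = mex{} = 0
g(1) = mex{} = 0
g(2) = mex{} = 0
g(3) = mex{0} = 1
g(4) = mex{0} = 1
g(5) = mex{0} = 1
g(6) = mex{0,1} = 2
So g(6) = 2.
Grundy values for row D (subtraction set {1, 6, 7}):
g(0) = mex{} = 0
g(1) = mex{0} = 1
g(2) = mex{1} = 0
g(3) = mex{0} = 1
g(4) = mex{1} = 0
g(5) = mex{0} = 1
g(6) = mex{0,1} = 2
g(7) = mex{0,1,2} = 3
g(8) = mex{0,1,3} = 2
g(9) = mex{0,1,2} = 3
g(10) = mex{0,1,3} = 2
So g(10) = 2.
The value of a disjunctive sum is the nim-sum of the parts.
Combined value = 1 XOR 1 XOR 2 XOR 2 = 0.

0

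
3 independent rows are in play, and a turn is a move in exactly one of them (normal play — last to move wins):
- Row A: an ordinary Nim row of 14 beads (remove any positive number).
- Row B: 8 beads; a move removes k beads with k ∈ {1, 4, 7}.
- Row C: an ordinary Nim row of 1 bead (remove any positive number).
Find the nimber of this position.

Row A is a plain Nim row of size 14, so its Grundy value is 14.
Grundy values for row B (subtraction set {1, 4, 7}):
k:     0  1  2  3  4  5  6  7  8
g(k):  0  1  0  1  2  0  1  2  0
So g(8) = 0.
Row C is a plain Nim row of size 1, so its Grundy value is 1.
The value of a disjunctive sum is the nim-sum of the parts.
Combined value = 14 XOR 0 XOR 1 = 15.

15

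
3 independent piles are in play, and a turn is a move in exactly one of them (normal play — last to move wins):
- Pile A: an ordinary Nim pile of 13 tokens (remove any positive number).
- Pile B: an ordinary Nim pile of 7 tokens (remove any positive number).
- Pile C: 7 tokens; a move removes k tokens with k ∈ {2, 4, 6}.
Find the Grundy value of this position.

Pile A is a plain Nim pile of size 13, so its Grundy value is 13.
Pile B is a plain Nim pile of size 7, so its Grundy value is 7.
Build the Grundy sequence for pile C with g(k) = mex{g(k−s) : s ∈ {2, 4, 6}, s ≤ k}:
g(0) = mex{} = 0
g(1) = mex{} = 0
g(2) = mex{0} = 1
g(3) = mex{0} = 1
g(4) = mex{0,1} = 2
g(5) = mex{0,1} = 2
g(6) = mex{0,1,2} = 3
g(7) = mex{0,1,2} = 3
So g(7) = 3.
By the Sprague-Grundy theorem, the Grundy value of a sum of independent games is the XOR of the component values.
Combined value = 13 XOR 7 XOR 3 = 9.

9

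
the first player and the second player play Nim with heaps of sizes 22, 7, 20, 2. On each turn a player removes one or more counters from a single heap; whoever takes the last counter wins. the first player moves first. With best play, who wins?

the first player wins

Bitwise XOR of the heap sizes:
  10110  (22)
  00111  (7)
  10100  (20)
  00010  (2)
  -----
  00111  (7)
The nim-sum is 7 ≠ 0, so this is an N-position: the player to move can win; the first player has a winning move.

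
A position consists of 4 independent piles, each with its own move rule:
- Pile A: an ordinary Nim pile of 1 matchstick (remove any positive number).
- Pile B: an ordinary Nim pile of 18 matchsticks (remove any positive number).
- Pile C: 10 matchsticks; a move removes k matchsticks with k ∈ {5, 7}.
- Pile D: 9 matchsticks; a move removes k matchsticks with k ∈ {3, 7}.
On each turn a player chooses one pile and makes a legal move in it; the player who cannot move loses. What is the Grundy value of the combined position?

16

Pile A is a plain Nim pile of size 1, so its Grundy value is 1.
Pile B is a plain Nim pile of size 18, so its Grundy value is 18.
Build the Grundy sequence for pile C with g(k) = mex{g(k−s) : s ∈ {5, 7}, s ≤ k}:
k:     0  1  2  3  4  5  6  7  8  9 10
g(k):  0  0  0  0  0  1  1  1  1  1  2
So g(10) = 2.
Grundy values for pile D (subtraction set {3, 7}):
g(0) = mex{} = 0
g(1) = mex{} = 0
g(2) = mex{} = 0
g(3) = mex{0} = 1
g(4) = mex{0} = 1
g(5) = mex{0} = 1
g(6) = mex{1} = 0
g(7) = mex{0,1} = 2
g(8) = mex{0,1} = 2
g(9) = mex{0} = 1
So g(9) = 1.
By the Sprague-Grundy theorem, the Grundy value of a sum of independent games is the XOR of the component values.
Combined value = 1 XOR 18 XOR 2 XOR 1 = 16.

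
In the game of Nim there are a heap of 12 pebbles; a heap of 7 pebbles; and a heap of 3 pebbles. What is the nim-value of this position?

In binary:
  1100  (12)
  0111  (7)
  0011  (3)
  ----
  1000  (8)

8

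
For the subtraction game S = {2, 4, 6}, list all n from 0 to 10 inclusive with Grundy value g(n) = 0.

0, 1, 8, 9

Build the Grundy sequence with g(k) = mex{g(k−s) : s ∈ {2, 4, 6}, s ≤ k}:
k:     0  1  2  3  4  5  6  7  8  9 10
g(k):  0  0  1  1  2  2  3  3  0  0  1
The P-positions (g = 0) in 0..10 are 0, 1, 8, 9.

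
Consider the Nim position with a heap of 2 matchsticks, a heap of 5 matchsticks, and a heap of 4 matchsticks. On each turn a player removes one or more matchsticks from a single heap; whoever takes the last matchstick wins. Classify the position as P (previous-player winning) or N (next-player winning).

N-position

Bitwise XOR of the heap sizes:
  010  (2)
  101  (5)
  100  (4)
  ---
  011  (3)
The nim-sum is 3 ≠ 0, so this is an N-position: the player to move can win.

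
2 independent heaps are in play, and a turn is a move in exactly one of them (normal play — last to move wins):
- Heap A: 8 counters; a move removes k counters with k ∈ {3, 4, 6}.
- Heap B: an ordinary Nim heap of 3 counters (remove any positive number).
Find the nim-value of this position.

Grundy values for heap A (subtraction set {3, 4, 6}):
g(0) = mex{} = 0
g(1) = mex{} = 0
g(2) = mex{} = 0
g(3) = mex{0} = 1
g(4) = mex{0} = 1
g(5) = mex{0} = 1
g(6) = mex{0,1} = 2
g(7) = mex{0,1} = 2
g(8) = mex{0,1} = 2
So g(8) = 2.
Heap B is a plain Nim heap of size 3, so its Grundy value is 3.
The value of a disjunctive sum is the nim-sum of the parts.
Combined value = 2 ⊕ 3 = 1.

1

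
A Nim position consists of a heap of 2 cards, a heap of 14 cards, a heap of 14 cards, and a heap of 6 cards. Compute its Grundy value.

4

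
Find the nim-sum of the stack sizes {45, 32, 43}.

38

Nim-sum: 45 ^ 32 ^ 43 = 38.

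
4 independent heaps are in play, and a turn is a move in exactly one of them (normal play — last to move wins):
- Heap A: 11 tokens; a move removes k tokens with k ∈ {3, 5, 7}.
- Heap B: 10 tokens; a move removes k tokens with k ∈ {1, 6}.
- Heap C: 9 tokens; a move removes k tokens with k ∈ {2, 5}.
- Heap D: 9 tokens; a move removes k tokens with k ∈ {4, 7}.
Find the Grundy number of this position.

Build the Grundy sequence for heap A with g(k) = mex{g(k−s) : s ∈ {3, 5, 7}, s ≤ k}:
g(0) = mex{} = 0
g(1) = mex{} = 0
g(2) = mex{} = 0
g(3) = mex{0} = 1
g(4) = mex{0} = 1
g(5) = mex{0} = 1
g(6) = mex{0,1} = 2
g(7) = mex{0,1} = 2
g(8) = mex{0,1} = 2
g(9) = mex{0,1,2} = 3
g(10) = mex{1,2} = 0
g(11) = mex{1,2} = 0
So g(11) = 0.
For heap B, compute g(0), g(1), … with moves {1, 6}:
g(0) = mex{} = 0
g(1) = mex{0} = 1
g(2) = mex{1} = 0
g(3) = mex{0} = 1
g(4) = mex{1} = 0
g(5) = mex{0} = 1
g(6) = mex{0,1} = 2
g(7) = mex{1,2} = 0
g(8) = mex{0} = 1
g(9) = mex{1} = 0
g(10) = mex{0} = 1
So g(10) = 1.
Grundy values for heap C (subtraction set {2, 5}):
g(0) = mex{} = 0
g(1) = mex{} = 0
g(2) = mex{0} = 1
g(3) = mex{0} = 1
g(4) = mex{1} = 0
g(5) = mex{0,1} = 2
g(6) = mex{0} = 1
g(7) = mex{1,2} = 0
g(8) = mex{1} = 0
g(9) = mex{0} = 1
So g(9) = 1.
For heap D, compute g(0), g(1), … with moves {4, 7}:
g(0) = mex{} = 0
g(1) = mex{} = 0
g(2) = mex{} = 0
g(3) = mex{} = 0
g(4) = mex{0} = 1
g(5) = mex{0} = 1
g(6) = mex{0} = 1
g(7) = mex{0} = 1
g(8) = mex{0,1} = 2
g(9) = mex{0,1} = 2
So g(9) = 2.
The value of a disjunctive sum is the nim-sum of the parts.
Combined value = 0 XOR 1 XOR 1 XOR 2 = 2.

2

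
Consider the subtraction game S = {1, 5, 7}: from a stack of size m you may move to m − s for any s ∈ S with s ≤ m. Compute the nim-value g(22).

Grundy values for subtraction set {1, 5, 7}:
k:     0  1  2  3  4  5  6  7  8  9 10 11 12 13 14 15 16 17 18 19 20 21 22
g(k):  0  1  0  1  0  1  0  1  0  1  0  1  0  1  0  1  0  1  0  1  0  1  0
So g(22) = 0.

0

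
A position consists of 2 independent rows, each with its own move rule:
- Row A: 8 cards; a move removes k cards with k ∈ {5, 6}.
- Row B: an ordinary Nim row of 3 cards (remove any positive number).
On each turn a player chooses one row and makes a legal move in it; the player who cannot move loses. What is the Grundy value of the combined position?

For row A, compute g(0), g(1), … with moves {5, 6}:
k:     0  1  2  3  4  5  6  7  8
g(k):  0  0  0  0  0  1  1  1  1
So g(8) = 1.
Row B is a plain Nim row of size 3, so its Grundy value is 3.
The value of a disjunctive sum is the nim-sum of the parts.
Combined value = 1 XOR 3 = 2.

2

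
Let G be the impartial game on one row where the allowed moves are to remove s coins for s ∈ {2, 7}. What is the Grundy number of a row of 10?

0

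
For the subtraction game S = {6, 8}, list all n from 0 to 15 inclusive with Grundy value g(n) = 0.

0, 1, 2, 3, 4, 5, 14, 15

Build the Grundy sequence with g(k) = mex{g(k−s) : s ∈ {6, 8}, s ≤ k}:
k:     0  1  2  3  4  5  6  7  8  9 10 11 12 13 14 15
g(k):  0  0  0  0  0  0  1  1  1  1  1  1  2  2  0  0
The P-positions (g = 0) in 0..15 are 0, 1, 2, 3, 4, 5, 14, 15.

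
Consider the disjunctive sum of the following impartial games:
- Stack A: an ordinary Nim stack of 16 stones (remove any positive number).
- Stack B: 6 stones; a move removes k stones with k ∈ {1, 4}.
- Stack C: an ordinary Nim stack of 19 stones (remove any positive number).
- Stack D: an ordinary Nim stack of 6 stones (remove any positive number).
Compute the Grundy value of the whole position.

Stack A is a plain Nim stack of size 16, so its Grundy value is 16.
Grundy values for stack B (subtraction set {1, 4}):
k:     0  1  2  3  4  5  6
g(k):  0  1  0  1  2  0  1
So g(6) = 1.
Stack C is a plain Nim stack of size 19, so its Grundy value is 19.
Stack D is a plain Nim stack of size 6, so its Grundy value is 6.
The value of a disjunctive sum is the nim-sum of the parts.
Combined value = 16 ⊕ 1 ⊕ 19 ⊕ 6 = 4.

4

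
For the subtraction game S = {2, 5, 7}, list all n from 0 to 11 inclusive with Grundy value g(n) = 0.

Grundy values for subtraction set {2, 5, 7}:
k:     0  1  2  3  4  5  6  7  8  9 10 11
g(k):  0  0  1  1  0  2  1  3  2  2  0  3
The P-positions (g = 0) in 0..11 are 0, 1, 4, 10.

0, 1, 4, 10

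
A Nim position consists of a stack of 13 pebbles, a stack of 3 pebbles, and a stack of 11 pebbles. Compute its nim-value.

5

Compute the nim-sum pairwise:
13 XOR 3 = 14
14 XOR 11 = 5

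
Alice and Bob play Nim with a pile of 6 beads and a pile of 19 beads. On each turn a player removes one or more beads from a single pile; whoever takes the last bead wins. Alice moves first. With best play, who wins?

Alice wins

Compute the nim-sum pairwise:
6 ^ 19 = 21
The nim-sum is 21 ≠ 0, so this is an N-position: the player to move can win; Alice has a winning move.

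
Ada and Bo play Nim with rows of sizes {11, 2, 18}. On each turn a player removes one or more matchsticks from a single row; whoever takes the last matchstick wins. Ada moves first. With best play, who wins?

Ada wins

Nim-sum: 11 XOR 2 XOR 18 = 27.
The nim-sum is 27 ≠ 0, so this is an N-position: the player to move can win; Ada has a winning move.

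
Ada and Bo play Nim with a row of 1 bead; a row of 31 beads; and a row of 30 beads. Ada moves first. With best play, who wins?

Compute the nim-sum pairwise:
1 ^ 31 = 30
30 ^ 30 = 0
The nim-sum is 0, so this is a P-position: the player to move is in a losing position under optimal play; Ada is about to move from it and so loses — Bo wins.

Bo wins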